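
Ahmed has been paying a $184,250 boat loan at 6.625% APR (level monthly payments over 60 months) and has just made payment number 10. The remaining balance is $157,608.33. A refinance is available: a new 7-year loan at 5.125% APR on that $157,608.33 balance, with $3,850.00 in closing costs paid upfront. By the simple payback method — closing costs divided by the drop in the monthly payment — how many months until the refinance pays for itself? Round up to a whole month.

3 months

Current payment = 184,250 × 6.625%/12 / (1 − (1+0.0055208)^−60) = $3,615.86.
Refinanced payment = 157,608.33 × 0.0042708 / (1 − (1+0.0042708)^−84) = $2,236.89.
Monthly savings = $3,615.86 − $2,236.89 = $1,378.97.
Break-even = $3,850.00 / $1,378.97 = 2.79 → 3 months.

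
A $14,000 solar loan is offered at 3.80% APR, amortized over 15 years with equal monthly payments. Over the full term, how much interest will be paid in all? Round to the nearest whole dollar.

At 3.80% the monthly rate is 0.0031667, so the payment is 14,000 × 0.0031667 / (1 − 1.0031667^−180) = $102.16.
Total paid = 180 × $102.16 = $18,388.80; interest = $18,388.80 − $14,000 = $4,388.80.

$4,389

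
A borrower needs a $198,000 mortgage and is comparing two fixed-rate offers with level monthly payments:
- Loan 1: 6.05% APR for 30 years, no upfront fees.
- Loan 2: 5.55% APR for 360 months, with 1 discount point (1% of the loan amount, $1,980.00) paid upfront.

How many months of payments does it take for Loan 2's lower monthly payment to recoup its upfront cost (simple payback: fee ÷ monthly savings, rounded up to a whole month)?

Loan 1: at 6.05% the monthly rate is 0.0050417, so the payment is 198,000 × 0.0050417 / (1 − 1.0050417^−360) = $1,193.48.
Loan 2: monthly rate = 5.55%/12 = 0.0046250; payment = 198,000 × 0.0046250 / (1 − (1+0.0046250)^−360) = $1,130.44.
Monthly savings = $1,193.48 − $1,130.44 = $63.04.
Break-even = $1,980.00 / $63.04 = 31.41 → 32 months.

32 months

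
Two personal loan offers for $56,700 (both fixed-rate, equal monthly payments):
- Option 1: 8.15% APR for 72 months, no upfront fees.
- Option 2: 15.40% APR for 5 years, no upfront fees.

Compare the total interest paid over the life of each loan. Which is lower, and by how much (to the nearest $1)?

Option 1: monthly rate = 8.15%/12 = 0.0067917; payment = 56,700 × 0.0067917 / (1 − (1+0.0067917)^−72) = $998.29.
Total interest on Option 1 = 72 × $998.29 − $56,700 = $15,176.88.
Option 2: at 15.40% the monthly rate is 0.0128333, so the payment is 56,700 × 0.0128333 / (1 − 1.0128333^−60) = $1,360.82.
Total interest on Option 2 = 60 × $1,360.82 − $56,700 = $24,949.20.
Option 1 is lower by $9,772.32.

Option 1 by $9,772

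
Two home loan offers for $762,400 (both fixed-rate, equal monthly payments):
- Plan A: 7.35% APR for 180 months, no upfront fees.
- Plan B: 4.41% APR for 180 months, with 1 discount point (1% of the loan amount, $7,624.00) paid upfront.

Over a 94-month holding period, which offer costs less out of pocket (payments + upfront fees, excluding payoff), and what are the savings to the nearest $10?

Plan A: at 7.35% the monthly rate is 0.0061250, so the payment is 762,400 × 0.0061250 / (1 − 1.0061250^−180) = $7,002.71.
Plan B: at 4.41% the monthly rate is 0.0036750, so the payment is 762,400 × 0.0036750 / (1 − 1.0036750^−180) = $5,797.30.
Over 94 months: Plan A costs 94 × $7,002.71 = $658,254.74; Plan B costs 94 × $5,797.30 + $7,624.00 = $552,570.20.
Plan B is cheaper by $658,254.74 − $552,570.20 = $105,684.54.

Plan B by $105,680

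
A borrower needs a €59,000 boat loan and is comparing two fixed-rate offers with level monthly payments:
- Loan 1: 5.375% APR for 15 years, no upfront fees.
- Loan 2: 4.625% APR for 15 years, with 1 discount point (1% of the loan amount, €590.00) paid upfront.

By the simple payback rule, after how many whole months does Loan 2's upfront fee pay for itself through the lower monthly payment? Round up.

Loan 1: monthly rate = 5.375%/12 = 0.0044792; payment = 59,000 × 0.0044792 / (1 − (1+0.0044792)^−180) = €478.17.
Loan 2: monthly rate = 4.625%/12 = 0.0038542; payment = 59,000 × 0.0038542 / (1 − (1+0.0038542)^−180) = €455.12.
Monthly savings = €478.17 − €455.12 = €23.05.
Break-even = €590.00 / €23.05 = 25.60 → 26 months.

26 months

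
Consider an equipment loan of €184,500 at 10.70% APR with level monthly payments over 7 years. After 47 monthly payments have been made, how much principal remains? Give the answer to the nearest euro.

€98,277

With monthly rate i = 10.7%/12 = 0.0089167, the balance after k of n payments is P · [(1+i)^n − (1+i)^k] / [(1+i)^n − 1].
(1+0.0089167)^84 = 2.10787520 and (1+0.0089167)^47 = 1.51774541, so the balance is 184,500 × (2.10787520 − 1.51774541) / (2.10787520 − 1) = €98,277.27.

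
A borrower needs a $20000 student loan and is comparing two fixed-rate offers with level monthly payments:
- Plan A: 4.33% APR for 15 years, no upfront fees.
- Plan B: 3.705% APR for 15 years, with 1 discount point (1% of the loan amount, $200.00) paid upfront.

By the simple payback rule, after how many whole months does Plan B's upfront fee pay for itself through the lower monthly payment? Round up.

32 months

Plan A: monthly rate = 4.33%/12 = 0.0036083; payment = 20,000 × 0.0036083 / (1 − (1+0.0036083)^−180) = $151.27.
Plan B: at 3.705% the monthly rate is 0.0030875, so the payment is 20,000 × 0.0030875 / (1 − 1.0030875^−180) = $145.00.
Monthly savings = $151.27 − $145.00 = $6.27.
Break-even = $200.00 / $6.27 = 31.90 → 32 months.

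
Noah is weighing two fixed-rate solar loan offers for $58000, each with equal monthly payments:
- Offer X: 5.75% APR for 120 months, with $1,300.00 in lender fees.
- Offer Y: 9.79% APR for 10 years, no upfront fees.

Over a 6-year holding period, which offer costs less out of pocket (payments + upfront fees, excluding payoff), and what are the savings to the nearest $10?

Offer X: at 5.75% the monthly rate is 0.0047917, so the payment is 58,000 × 0.0047917 / (1 − 1.0047917^−120) = $636.66.
Offer Y: monthly rate = 9.79%/12 = 0.0081583; payment = 58,000 × 0.0081583 / (1 − (1+0.0081583)^−120) = $759.75.
Over 72 months: Offer X costs 72 × $636.66 + $1,300.00 = $47,139.52; Offer Y costs 72 × $759.75 = $54,702.00.
Offer X is cheaper by $54,702.00 − $47,139.52 = $7,562.48.

Offer X by $7,560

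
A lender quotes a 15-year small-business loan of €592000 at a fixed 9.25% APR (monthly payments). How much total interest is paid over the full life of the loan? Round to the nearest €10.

€504,710

At 9.25% the monthly rate is 0.0077083, so the payment is 592,000 × 0.0077083 / (1 − 1.0077083^−180) = €6,092.82.
Total paid = 180 × €6,092.82 = €1,096,707.60; interest = €1,096,707.60 − €592,000 = €504,707.60.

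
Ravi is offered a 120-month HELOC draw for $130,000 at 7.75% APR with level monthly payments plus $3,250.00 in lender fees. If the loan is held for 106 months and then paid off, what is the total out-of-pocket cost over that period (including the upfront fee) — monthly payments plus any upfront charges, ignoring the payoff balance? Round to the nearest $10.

At 7.75% the monthly rate is 0.0064583, so the payment is 130,000 × 0.0064583 / (1 − 1.0064583^−120) = $1,560.14.
Total outlay = 106 × $1,560.14 + $3,250.00 = $168,624.84.

$168,620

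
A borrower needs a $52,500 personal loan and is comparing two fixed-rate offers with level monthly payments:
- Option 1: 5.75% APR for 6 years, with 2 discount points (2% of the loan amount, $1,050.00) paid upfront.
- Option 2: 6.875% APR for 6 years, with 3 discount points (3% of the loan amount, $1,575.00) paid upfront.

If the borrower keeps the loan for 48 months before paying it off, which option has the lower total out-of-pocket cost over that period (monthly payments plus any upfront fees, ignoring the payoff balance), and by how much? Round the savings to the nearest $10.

Option 1 by $1,870

Option 1: at 5.75% the monthly rate is 0.0047917, so the payment is 52,500 × 0.0047917 / (1 − 1.0047917^−72) = $863.89.
Option 2: at 6.875% the monthly rate is 0.0057292, so the payment is 52,500 × 0.0057292 / (1 − 1.0057292^−72) = $891.92.
Over 48 months: Option 1 costs 48 × $863.89 + $1,050.00 = $42,516.72; Option 2 costs 48 × $891.92 + $1,575.00 = $44,387.16.
Option 1 is cheaper by $44,387.16 − $42,516.72 = $1,870.44.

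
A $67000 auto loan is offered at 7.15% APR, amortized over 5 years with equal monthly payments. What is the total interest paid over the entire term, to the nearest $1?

Monthly rate = 7.15%/12 = 0.0059583; payment = 67,000 × 0.0059583 / (1 − (1+0.0059583)^−60) = $1,331.43.
Total paid = 60 × $1,331.43 = $79,885.80; interest = $79,885.80 − $67,000 = $12,885.80.

$12,886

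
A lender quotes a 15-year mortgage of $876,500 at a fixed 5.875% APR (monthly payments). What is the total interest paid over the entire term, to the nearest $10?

$444,220

At 5.875% the monthly rate is 0.0048958, so the payment is 876,500 × 0.0048958 / (1 − 1.0048958^−180) = $7,337.34.
Total paid = 180 × $7,337.34 = $1,320,721.20; interest = $1,320,721.20 − $876,500 = $444,221.20.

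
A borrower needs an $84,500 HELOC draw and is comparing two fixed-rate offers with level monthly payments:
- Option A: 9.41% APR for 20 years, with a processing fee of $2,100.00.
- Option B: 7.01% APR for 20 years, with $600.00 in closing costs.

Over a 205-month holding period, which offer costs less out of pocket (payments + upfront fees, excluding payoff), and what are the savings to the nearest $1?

Option B by $27,547

Option A: at 9.41% the monthly rate is 0.0078417, so the payment is 84,500 × 0.0078417 / (1 − 1.0078417^−240) = $782.69.
Option B: monthly rate = 7.01%/12 = 0.0058417; payment = 84,500 × 0.0058417 / (1 − (1+0.0058417)^−240) = $655.63.
Over 205 months: Option A costs 205 × $782.69 + $2,100.00 = $162,551.45; Option B costs 205 × $655.63 + $600.00 = $135,004.15.
Option B is cheaper by $162,551.45 − $135,004.15 = $27,547.30.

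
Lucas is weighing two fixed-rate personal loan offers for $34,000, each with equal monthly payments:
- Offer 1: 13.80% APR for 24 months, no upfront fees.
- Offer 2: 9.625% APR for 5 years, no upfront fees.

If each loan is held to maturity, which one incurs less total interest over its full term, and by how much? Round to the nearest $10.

Offer 1 by $3,870

Offer 1: at 13.80% the monthly rate is 0.0115000, so the payment is 34,000 × 0.0115000 / (1 − 1.0115000^−24) = $1,629.23.
Total interest on Offer 1 = 24 × $1,629.23 − $34,000 = $5,101.52.
Offer 2: monthly rate = 9.625%/12 = 0.0080208; payment = 34,000 × 0.0080208 / (1 − (1+0.0080208)^−60) = $716.14.
Total interest on Offer 2 = 60 × $716.14 − $34,000 = $8,968.40.
Offer 1 is lower by $3,866.88.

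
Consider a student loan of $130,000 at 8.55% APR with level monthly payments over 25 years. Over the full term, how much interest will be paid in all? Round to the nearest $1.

Monthly rate = 8.55%/12 = 0.0071250; payment = 130,000 × 0.0071250 / (1 − (1+0.0071250)^−300) = $1,051.18.
Total paid = 300 × $1,051.18 = $315,354.00; interest = $315,354.00 − $130,000 = $185,354.00.

$185,354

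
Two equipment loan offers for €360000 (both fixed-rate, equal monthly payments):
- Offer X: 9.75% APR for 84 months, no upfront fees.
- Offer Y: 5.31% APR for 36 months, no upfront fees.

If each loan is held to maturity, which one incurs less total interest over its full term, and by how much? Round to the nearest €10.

Offer X: monthly rate = 9.75%/12 = 0.0081250; payment = 360,000 × 0.0081250 / (1 − (1+0.0081250)^−84) = €5,930.03.
Total interest on Offer X = 84 × €5,930.03 − €360,000 = €138,122.52.
Offer Y: monthly rate = 5.31%/12 = 0.0044250; payment = 360,000 × 0.0044250 / (1 − (1+0.0044250)^−36) = €10,839.70.
Total interest on Offer Y = 36 × €10,839.70 − €360,000 = €30,229.20.
Offer Y is lower by €107,893.32.

Offer Y by €107,890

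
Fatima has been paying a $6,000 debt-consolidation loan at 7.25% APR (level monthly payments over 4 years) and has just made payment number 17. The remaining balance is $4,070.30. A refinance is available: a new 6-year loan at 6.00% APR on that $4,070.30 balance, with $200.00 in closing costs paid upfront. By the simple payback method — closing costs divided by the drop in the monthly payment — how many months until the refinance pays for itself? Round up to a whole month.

3 months

Current payment = 6,000 × 7.25%/12 / (1 − (1+0.0060417)^−48) = $144.37.
Refinanced payment = 4,070.30 × 0.0050000 / (1 − (1+0.0050000)^−72) = $67.46.
Monthly savings = $144.37 − $67.46 = $76.91.
Break-even = $200.00 / $76.91 = 2.60 → 3 months.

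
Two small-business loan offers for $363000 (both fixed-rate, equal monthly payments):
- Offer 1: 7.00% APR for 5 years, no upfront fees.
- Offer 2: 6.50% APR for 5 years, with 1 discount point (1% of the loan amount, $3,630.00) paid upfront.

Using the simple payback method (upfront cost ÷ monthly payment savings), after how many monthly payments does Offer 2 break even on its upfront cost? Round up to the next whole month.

43 months

Offer 1: at 7.00% the monthly rate is 0.0058333, so the payment is 363,000 × 0.0058333 / (1 − 1.0058333^−60) = $7,187.84.
Offer 2: monthly rate = 6.5%/12 = 0.0054167; payment = 363,000 × 0.0054167 / (1 − (1+0.0054167)^−60) = $7,102.51.
Monthly savings = $7,187.84 − $7,102.51 = $85.33.
Break-even = $3,630.00 / $85.33 = 42.54 → 43 months.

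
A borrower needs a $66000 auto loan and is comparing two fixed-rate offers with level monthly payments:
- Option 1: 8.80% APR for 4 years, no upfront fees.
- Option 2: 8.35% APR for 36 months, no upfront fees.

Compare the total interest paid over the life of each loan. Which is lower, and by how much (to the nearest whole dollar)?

Option 2 by $3,696

Option 1: monthly rate = 8.8%/12 = 0.0073333; payment = 66,000 × 0.0073333 / (1 − (1+0.0073333)^−48) = $1,636.15.
Total interest on Option 1 = 48 × $1,636.15 − $66,000 = $12,535.20.
Option 2: at 8.35% the monthly rate is 0.0069583, so the payment is 66,000 × 0.0069583 / (1 − 1.0069583^−36) = $2,078.87.
Total interest on Option 2 = 36 × $2,078.87 − $66,000 = $8,839.32.
Option 2 is lower by $3,695.88.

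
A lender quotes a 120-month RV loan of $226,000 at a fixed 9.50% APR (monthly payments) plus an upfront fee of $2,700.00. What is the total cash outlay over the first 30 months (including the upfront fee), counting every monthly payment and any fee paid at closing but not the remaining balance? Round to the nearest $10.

$90,430

At 9.50% the monthly rate is 0.0079167, so the payment is 226,000 × 0.0079167 / (1 − 1.0079167^−120) = $2,924.38.
Total outlay = 30 × $2,924.38 + $2,700.00 = $90,431.40.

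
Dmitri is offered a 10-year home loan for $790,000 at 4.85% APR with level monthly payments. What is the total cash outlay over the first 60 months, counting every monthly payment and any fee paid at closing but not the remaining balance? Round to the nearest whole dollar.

At 4.85% the monthly rate is 0.0040417, so the payment is 790,000 × 0.0040417 / (1 − 1.0040417^−120) = $8,321.37.
Total outlay = 60 × $8,321.37 = $499,282.20.

$499,282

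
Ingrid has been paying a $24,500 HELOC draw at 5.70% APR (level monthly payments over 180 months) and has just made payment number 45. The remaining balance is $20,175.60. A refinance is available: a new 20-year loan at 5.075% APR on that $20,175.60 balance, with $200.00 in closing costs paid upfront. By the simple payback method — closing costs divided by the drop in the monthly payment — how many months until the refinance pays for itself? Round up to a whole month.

3 months

Current payment = 24,500 × 5.7%/12 / (1 − (1+0.0047500)^−180) = $202.80.
Refinanced payment = 20,175.60 × 0.0042292 / (1 − (1+0.0042292)^−240) = $133.99.
Monthly savings = $202.80 − $133.99 = $68.81.
Break-even = $200.00 / $68.81 = 2.91 → 3 months.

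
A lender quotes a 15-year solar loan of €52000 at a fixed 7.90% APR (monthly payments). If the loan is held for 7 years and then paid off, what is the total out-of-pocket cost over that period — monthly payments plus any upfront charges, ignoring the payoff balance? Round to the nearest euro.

At 7.90% the monthly rate is 0.0065833, so the payment is 52,000 × 0.0065833 / (1 − 1.0065833^−180) = €493.94.
Total outlay = 84 × €493.94 = €41,490.96.

€41,491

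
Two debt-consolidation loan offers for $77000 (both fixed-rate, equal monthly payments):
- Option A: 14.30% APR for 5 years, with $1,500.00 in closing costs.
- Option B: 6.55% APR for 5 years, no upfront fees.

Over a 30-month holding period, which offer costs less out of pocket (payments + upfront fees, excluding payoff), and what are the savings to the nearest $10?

Option B by $10,360

Option A: monthly rate = 14.3%/12 = 0.0119167; payment = 77,000 × 0.0119167 / (1 − (1+0.0119167)^−60) = $1,803.65.
Option B: at 6.55% the monthly rate is 0.0054583, so the payment is 77,000 × 0.0054583 / (1 − 1.0054583^−60) = $1,508.40.
Over 30 months: Option A costs 30 × $1,803.65 + $1,500.00 = $55,609.50; Option B costs 30 × $1,508.40 = $45,252.00.
Option B is cheaper by $55,609.50 − $45,252.00 = $10,357.50.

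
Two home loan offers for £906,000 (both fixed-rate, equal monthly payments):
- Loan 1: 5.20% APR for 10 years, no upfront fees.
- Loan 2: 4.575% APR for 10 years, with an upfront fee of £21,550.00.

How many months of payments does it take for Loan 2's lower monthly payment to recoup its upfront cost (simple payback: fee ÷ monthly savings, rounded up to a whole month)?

Loan 1: monthly rate = 5.2%/12 = 0.0043333; payment = 906,000 × 0.0043333 / (1 − (1+0.0043333)^−120) = £9,698.35.
Loan 2: monthly rate = 4.575%/12 = 0.0038125; payment = 906,000 × 0.0038125 / (1 − (1+0.0038125)^−120) = £9,422.43.
Monthly savings = £9,698.35 − £9,422.43 = £275.92.
Break-even = £21,550.00 / £275.92 = 78.10 → 79 months.

79 months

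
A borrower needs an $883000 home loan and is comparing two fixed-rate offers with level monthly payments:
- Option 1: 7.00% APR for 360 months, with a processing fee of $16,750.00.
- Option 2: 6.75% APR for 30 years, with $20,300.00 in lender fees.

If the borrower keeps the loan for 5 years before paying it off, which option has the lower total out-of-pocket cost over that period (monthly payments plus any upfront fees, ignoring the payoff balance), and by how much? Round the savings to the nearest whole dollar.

Option 1: at 7.00% the monthly rate is 0.0058333, so the payment is 883,000 × 0.0058333 / (1 − 1.0058333^−360) = $5,874.62.
Option 2: monthly rate = 6.75%/12 = 0.0056250; payment = 883,000 × 0.0056250 / (1 − (1+0.0056250)^−360) = $5,727.12.
Over 60 months: Option 1 costs 60 × $5,874.62 + $16,750.00 = $369,227.20; Option 2 costs 60 × $5,727.12 + $20,300.00 = $363,927.20.
Option 2 is cheaper by $369,227.20 − $363,927.20 = $5,300.00.

Option 2 by $5,300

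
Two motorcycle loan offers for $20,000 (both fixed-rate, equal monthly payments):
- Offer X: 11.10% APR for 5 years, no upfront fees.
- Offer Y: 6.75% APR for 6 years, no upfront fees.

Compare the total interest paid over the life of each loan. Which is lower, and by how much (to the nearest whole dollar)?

Offer Y by $1,773

Offer X: at 11.10% the monthly rate is 0.0092500, so the payment is 20,000 × 0.0092500 / (1 − 1.0092500^−60) = $435.85.
Total interest on Offer X = 60 × $435.85 − $20,000 = $6,151.00.
Offer Y: at 6.75% the monthly rate is 0.0056250, so the payment is 20,000 × 0.0056250 / (1 − 1.0056250^−72) = $338.58.
Total interest on Offer Y = 72 × $338.58 − $20,000 = $4,377.76.
Offer Y is lower by $1,773.24.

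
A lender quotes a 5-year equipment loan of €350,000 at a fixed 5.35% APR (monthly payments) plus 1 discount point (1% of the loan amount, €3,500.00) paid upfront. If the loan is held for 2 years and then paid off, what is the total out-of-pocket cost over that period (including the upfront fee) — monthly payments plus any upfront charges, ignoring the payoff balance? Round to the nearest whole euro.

€163,369

Monthly rate = 5.35%/12 = 0.0044583; payment = 350,000 × 0.0044583 / (1 − (1+0.0044583)^−60) = €6,661.20.
Total outlay = 24 × €6,661.20 + €3,500.00 = €163,368.80.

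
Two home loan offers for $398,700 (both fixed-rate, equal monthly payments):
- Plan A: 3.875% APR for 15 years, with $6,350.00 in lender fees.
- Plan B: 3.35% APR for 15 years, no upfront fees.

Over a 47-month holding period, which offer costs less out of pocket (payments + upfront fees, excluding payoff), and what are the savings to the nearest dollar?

Plan B by $11,203

Plan A: at 3.875% the monthly rate is 0.0032292, so the payment is 398,700 × 0.0032292 / (1 − 1.0032292^−180) = $2,924.22.
Plan B: at 3.35% the monthly rate is 0.0027917, so the payment is 398,700 × 0.0027917 / (1 − 1.0027917^−180) = $2,820.96.
Over 47 months: Plan A costs 47 × $2,924.22 + $6,350.00 = $143,788.34; Plan B costs 47 × $2,820.96 = $132,585.12.
Plan B is cheaper by $143,788.34 − $132,585.12 = $11,203.22.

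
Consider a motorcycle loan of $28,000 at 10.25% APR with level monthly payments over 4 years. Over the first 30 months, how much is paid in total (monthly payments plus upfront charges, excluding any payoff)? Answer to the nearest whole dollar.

$21,406

At 10.25% the monthly rate is 0.0085417, so the payment is 28,000 × 0.0085417 / (1 − 1.0085417^−48) = $713.52.
Total outlay = 30 × $713.52 = $21,405.60.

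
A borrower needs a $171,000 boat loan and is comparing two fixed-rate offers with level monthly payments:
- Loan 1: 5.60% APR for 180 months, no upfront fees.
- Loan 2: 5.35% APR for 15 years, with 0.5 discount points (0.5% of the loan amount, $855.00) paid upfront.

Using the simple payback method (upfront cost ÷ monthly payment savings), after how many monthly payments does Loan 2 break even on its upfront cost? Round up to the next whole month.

38 months

Loan 1: monthly rate = 5.6%/12 = 0.0046667; payment = 171,000 × 0.0046667 / (1 − (1+0.0046667)^−180) = $1,406.30.
Loan 2: monthly rate = 5.35%/12 = 0.0044583; payment = 171,000 × 0.0044583 / (1 − (1+0.0044583)^−180) = $1,383.64.
Monthly savings = $1,406.30 − $1,383.64 = $22.66.
Break-even = $855.00 / $22.66 = 37.73 → 38 months.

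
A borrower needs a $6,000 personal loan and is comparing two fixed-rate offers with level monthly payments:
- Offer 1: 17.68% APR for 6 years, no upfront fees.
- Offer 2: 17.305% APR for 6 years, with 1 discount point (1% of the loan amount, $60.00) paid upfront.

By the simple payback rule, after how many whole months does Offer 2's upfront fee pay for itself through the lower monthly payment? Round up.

Offer 1: monthly rate = 17.68%/12 = 0.0147333; payment = 6,000 × 0.0147333 / (1 − (1+0.0147333)^−72) = $135.76.
Offer 2: at 17.305% the monthly rate is 0.0144208, so the payment is 6,000 × 0.0144208 / (1 − 1.0144208^−72) = $134.50.
Monthly savings = $135.76 − $134.50 = $1.26.
Break-even = $60.00 / $1.26 = 47.62 → 48 months.

48 months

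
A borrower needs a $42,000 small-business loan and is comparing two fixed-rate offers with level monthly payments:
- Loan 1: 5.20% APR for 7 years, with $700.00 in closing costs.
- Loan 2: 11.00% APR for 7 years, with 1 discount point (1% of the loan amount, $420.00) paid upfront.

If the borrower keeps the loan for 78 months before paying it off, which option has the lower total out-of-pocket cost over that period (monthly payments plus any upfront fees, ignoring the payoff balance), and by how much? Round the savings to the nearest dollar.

Loan 1 by $9,202

Loan 1: at 5.20% the monthly rate is 0.0043333, so the payment is 42,000 × 0.0043333 / (1 − 1.0043333^−84) = $597.58.
Loan 2: monthly rate = 11%/12 = 0.0091667; payment = 42,000 × 0.0091667 / (1 − (1+0.0091667)^−84) = $719.14.
Over 78 months: Loan 1 costs 78 × $597.58 + $700.00 = $47,311.24; Loan 2 costs 78 × $719.14 + $420.00 = $56,512.92.
Loan 1 is cheaper by $56,512.92 − $47,311.24 = $9,201.68.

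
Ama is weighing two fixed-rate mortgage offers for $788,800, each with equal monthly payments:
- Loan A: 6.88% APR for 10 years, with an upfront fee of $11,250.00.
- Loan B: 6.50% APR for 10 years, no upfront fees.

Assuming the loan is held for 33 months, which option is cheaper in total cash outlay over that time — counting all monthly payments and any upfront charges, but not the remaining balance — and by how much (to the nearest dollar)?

Loan B by $16,308

Loan A: monthly rate = 6.88%/12 = 0.0057333; payment = 788,800 × 0.0057333 / (1 − (1+0.0057333)^−120) = $9,109.93.
Loan B: at 6.50% the monthly rate is 0.0054167, so the payment is 788,800 × 0.0054167 / (1 − 1.0054167^−120) = $8,956.66.
Over 33 months: Loan A costs 33 × $9,109.93 + $11,250.00 = $311,877.69; Loan B costs 33 × $8,956.66 = $295,569.78.
Loan B is cheaper by $311,877.69 − $295,569.78 = $16,307.91.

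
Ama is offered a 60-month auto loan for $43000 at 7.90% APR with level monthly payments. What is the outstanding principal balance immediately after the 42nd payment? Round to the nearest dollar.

$14,719

With monthly rate i = 7.9%/12 = 0.0065833, the balance after k of n payments is P · [(1+i)^n − (1+i)^k] / [(1+i)^n − 1].
(1+0.0065833)^60 = 1.48246385 and (1+0.0065833)^42 = 1.31731270, so the balance is 43,000 × (1.48246385 − 1.31731270) / (1.48246385 − 1) = $14,719.24.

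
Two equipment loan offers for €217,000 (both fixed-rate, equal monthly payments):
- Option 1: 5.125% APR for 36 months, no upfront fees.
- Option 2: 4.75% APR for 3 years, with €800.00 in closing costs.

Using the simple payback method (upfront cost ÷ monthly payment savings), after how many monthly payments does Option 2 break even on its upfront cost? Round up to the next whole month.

22 months

Option 1: monthly rate = 5.125%/12 = 0.0042708; payment = 217,000 × 0.0042708 / (1 − (1+0.0042708)^−36) = €6,515.87.
Option 2: at 4.75% the monthly rate is 0.0039583, so the payment is 217,000 × 0.0039583 / (1 − 1.0039583^−36) = €6,479.36.
Monthly savings = €6,515.87 − €6,479.36 = €36.51.
Break-even = €800.00 / €36.51 = 21.91 → 22 months.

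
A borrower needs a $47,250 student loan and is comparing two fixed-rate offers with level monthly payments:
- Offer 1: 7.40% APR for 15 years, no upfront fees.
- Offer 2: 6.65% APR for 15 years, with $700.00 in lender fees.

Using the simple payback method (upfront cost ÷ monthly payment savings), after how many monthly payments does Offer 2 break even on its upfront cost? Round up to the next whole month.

36 months

Offer 1: at 7.40% the monthly rate is 0.0061667, so the payment is 47,250 × 0.0061667 / (1 − 1.0061667^−180) = $435.33.
Offer 2: monthly rate = 6.65%/12 = 0.0055417; payment = 47,250 × 0.0055417 / (1 − (1+0.0055417)^−180) = $415.50.
Monthly savings = $435.33 − $415.50 = $19.83.
Break-even = $700.00 / $19.83 = 35.30 → 36 months.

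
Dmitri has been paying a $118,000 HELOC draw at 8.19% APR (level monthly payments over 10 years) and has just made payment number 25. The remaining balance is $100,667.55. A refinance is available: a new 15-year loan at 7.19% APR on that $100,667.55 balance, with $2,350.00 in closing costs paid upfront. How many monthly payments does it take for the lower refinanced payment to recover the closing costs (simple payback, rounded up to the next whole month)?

5 months

Current payment = 118,000 × 8.19%/12 / (1 − (1+0.0068250)^−120) = $1,443.54.
Refinanced payment = 100,667.55 × 0.0059917 / (1 − (1+0.0059917)^−180) = $915.56.
Monthly savings = $1,443.54 − $915.56 = $527.98.
Break-even = $2,350.00 / $527.98 = 4.45 → 5 months.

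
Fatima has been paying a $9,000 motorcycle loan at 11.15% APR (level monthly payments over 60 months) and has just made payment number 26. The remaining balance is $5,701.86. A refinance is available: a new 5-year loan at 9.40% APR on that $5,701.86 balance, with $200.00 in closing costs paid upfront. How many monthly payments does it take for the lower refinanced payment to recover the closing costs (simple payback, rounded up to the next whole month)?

3 months

Current payment = 9,000 × 11.15%/12 / (1 − (1+0.0092917)^−60) = $196.36.
Refinanced payment = 5,701.86 × 0.0078333 / (1 − (1+0.0078333)^−60) = $119.47.
Monthly savings = $196.36 − $119.47 = $76.89.
Break-even = $200.00 / $76.89 = 2.60 → 3 months.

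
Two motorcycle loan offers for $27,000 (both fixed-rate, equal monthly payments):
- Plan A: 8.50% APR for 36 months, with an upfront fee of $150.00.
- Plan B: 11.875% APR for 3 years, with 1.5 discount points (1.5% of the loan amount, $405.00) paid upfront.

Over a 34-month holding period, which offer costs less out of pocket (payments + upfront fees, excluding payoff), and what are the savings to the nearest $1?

Plan A by $1,712

Plan A: monthly rate = 8.5%/12 = 0.0070833; payment = 27,000 × 0.0070833 / (1 − (1+0.0070833)^−36) = $852.32.
Plan B: monthly rate = 11.875%/12 = 0.0098958; payment = 27,000 × 0.0098958 / (1 − (1+0.0098958)^−36) = $895.18.
Over 34 months: Plan A costs 34 × $852.32 + $150.00 = $29,128.88; Plan B costs 34 × $895.18 + $405.00 = $30,841.12.
Plan A is cheaper by $30,841.12 − $29,128.88 = $1,712.24.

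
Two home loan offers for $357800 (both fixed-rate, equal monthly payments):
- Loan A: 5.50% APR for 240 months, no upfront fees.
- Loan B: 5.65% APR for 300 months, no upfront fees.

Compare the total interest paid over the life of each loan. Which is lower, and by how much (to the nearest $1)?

Loan A by $78,109

Loan A: at 5.50% the monthly rate is 0.0045833, so the payment is 357,800 × 0.0045833 / (1 − 1.0045833^−240) = $2,461.26.
Total interest on Loan A = 240 × $2,461.26 − $357,800 = $232,902.40.
Loan B: monthly rate = 5.65%/12 = 0.0047083; payment = 357,800 × 0.0047083 / (1 − (1+0.0047083)^−300) = $2,229.37.
Total interest on Loan B = 300 × $2,229.37 − $357,800 = $311,011.00.
Loan A is lower by $78,108.60.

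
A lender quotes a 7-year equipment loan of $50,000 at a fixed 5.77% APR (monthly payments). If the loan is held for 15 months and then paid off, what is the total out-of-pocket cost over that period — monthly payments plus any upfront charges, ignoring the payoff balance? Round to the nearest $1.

$10,874

Monthly rate = 5.77%/12 = 0.0048083; payment = 50,000 × 0.0048083 / (1 − (1+0.0048083)^−84) = $724.93.
Total outlay = 15 × $724.93 = $10,873.95.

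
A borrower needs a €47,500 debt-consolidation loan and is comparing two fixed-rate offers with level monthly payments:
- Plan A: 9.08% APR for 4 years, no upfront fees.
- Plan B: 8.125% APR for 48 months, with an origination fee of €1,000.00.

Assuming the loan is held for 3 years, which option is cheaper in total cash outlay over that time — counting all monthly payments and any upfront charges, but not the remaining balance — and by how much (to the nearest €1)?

Plan A by €228

Plan A: monthly rate = 9.08%/12 = 0.0075667; payment = 47,500 × 0.0075667 / (1 − (1+0.0075667)^−48) = €1,183.84.
Plan B: monthly rate = 8.125%/12 = 0.0067708; payment = 47,500 × 0.0067708 / (1 − (1+0.0067708)^−48) = €1,162.40.
Over 36 months: Plan A costs 36 × €1,183.84 = €42,618.24; Plan B costs 36 × €1,162.40 + €1,000.00 = €42,846.40.
Plan A is cheaper by €42,846.40 − €42,618.24 = €228.16.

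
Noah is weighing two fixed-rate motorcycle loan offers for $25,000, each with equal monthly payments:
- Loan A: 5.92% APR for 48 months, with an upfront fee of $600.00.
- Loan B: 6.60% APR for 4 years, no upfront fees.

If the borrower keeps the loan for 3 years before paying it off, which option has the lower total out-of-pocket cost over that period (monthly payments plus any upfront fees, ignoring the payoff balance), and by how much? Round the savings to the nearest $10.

Loan B by $320

Loan A: monthly rate = 5.92%/12 = 0.0049333; payment = 25,000 × 0.0049333 / (1 − (1+0.0049333)^−48) = $586.21.
Loan B: monthly rate = 6.6%/12 = 0.0055000; payment = 25,000 × 0.0055000 / (1 − (1+0.0055000)^−48) = $594.03.
Over 36 months: Loan A costs 36 × $586.21 + $600.00 = $21,703.56; Loan B costs 36 × $594.03 = $21,385.08.
Loan B is cheaper by $21,703.56 − $21,385.08 = $318.48.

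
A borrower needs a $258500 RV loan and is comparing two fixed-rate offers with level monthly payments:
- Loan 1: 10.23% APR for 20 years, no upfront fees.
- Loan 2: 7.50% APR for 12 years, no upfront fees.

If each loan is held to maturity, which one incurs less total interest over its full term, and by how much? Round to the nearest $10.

Loan 2 by $215,390

Loan 1: monthly rate = 10.23%/12 = 0.0085250; payment = 258,500 × 0.0085250 / (1 − (1+0.0085250)^−240) = $2,534.10.
Total interest on Loan 1 = 240 × $2,534.10 − $258,500 = $349,684.00.
Loan 2: at 7.50% the monthly rate is 0.0062500, so the payment is 258,500 × 0.0062500 / (1 − 1.0062500^−144) = $2,727.76.
Total interest on Loan 2 = 144 × $2,727.76 − $258,500 = $134,297.44.
Loan 2 is lower by $215,386.56.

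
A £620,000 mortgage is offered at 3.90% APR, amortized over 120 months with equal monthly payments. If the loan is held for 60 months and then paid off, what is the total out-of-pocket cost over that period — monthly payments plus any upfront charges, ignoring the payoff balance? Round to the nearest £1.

At 3.90% the monthly rate is 0.0032500, so the payment is 620,000 × 0.0032500 / (1 − 1.0032500^−120) = £6,247.77.
Total outlay = 60 × £6,247.77 = £374,866.20.

£374,866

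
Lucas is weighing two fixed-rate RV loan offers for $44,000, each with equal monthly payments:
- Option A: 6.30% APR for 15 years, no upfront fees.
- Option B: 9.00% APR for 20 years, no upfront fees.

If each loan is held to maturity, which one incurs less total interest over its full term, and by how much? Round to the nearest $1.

Option A by $26,887

Option A: at 6.30% the monthly rate is 0.0052500, so the payment is 44,000 × 0.0052500 / (1 − 1.0052500^−180) = $378.47.
Total interest on Option A = 180 × $378.47 − $44,000 = $24,124.60.
Option B: monthly rate = 9%/12 = 0.0075000; payment = 44,000 × 0.0075000 / (1 − (1+0.0075000)^−240) = $395.88.
Total interest on Option B = 240 × $395.88 − $44,000 = $51,011.20.
Option A is lower by $26,886.60.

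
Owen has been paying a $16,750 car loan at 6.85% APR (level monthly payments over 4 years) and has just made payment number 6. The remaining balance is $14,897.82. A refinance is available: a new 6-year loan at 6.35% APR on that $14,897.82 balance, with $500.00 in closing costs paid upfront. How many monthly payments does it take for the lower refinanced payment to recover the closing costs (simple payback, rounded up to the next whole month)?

4 months

Current payment = 16,750 × 6.85%/12 / (1 − (1+0.0057083)^−48) = $399.93.
Refinanced payment = 14,897.82 × 0.0052917 / (1 − (1+0.0052917)^−72) = $249.37.
Monthly savings = $399.93 − $249.37 = $150.56.
Break-even = $500.00 / $150.56 = 3.32 → 4 months.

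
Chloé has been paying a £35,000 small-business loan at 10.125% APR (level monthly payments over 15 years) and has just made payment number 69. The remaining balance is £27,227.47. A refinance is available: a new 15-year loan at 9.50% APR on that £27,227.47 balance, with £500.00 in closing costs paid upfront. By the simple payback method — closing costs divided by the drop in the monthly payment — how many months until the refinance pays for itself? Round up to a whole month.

Current payment = 35,000 × 10.125%/12 / (1 − (1+0.0084375)^−180) = £378.79.
Refinanced payment = 27,227.47 × 0.0079167 / (1 − (1+0.0079167)^−180) = £284.32.
Monthly savings = £378.79 − £284.32 = £94.47.
Break-even = £500.00 / £94.47 = 5.29 → 6 months.

6 months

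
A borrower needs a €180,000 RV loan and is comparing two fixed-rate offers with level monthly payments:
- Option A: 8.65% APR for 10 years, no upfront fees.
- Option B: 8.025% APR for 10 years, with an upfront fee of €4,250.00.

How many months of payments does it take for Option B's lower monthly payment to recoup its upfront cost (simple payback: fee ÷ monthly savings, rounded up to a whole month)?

71 months

Option A: monthly rate = 8.65%/12 = 0.0072083; payment = 180,000 × 0.0072083 / (1 − (1+0.0072083)^−120) = €2,246.21.
Option B: at 8.025% the monthly rate is 0.0066875, so the payment is 180,000 × 0.0066875 / (1 − 1.0066875^−120) = €2,186.28.
Monthly savings = €2,246.21 − €2,186.28 = €59.93.
Break-even = €4,250.00 / €59.93 = 70.92 → 71 months.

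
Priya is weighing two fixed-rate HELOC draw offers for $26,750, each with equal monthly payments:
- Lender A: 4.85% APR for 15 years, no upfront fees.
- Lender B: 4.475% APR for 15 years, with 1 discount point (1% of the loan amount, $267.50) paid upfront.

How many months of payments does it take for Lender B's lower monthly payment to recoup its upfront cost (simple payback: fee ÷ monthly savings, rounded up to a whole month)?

Lender A: at 4.85% the monthly rate is 0.0040417, so the payment is 26,750 × 0.0040417 / (1 − 1.0040417^−180) = $209.45.
Lender B: at 4.475% the monthly rate is 0.0037292, so the payment is 26,750 × 0.0037292 / (1 − 1.0037292^−180) = $204.29.
Monthly savings = $209.45 − $204.29 = $5.16.
Break-even = $267.50 / $5.16 = 51.84 → 52 months.

52 months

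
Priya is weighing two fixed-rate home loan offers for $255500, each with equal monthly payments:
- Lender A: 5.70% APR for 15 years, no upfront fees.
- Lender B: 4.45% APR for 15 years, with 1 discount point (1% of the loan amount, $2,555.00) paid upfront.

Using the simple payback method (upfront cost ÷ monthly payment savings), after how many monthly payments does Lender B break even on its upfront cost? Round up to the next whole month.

Lender A: monthly rate = 5.7%/12 = 0.0047500; payment = 255,500 × 0.0047500 / (1 − (1+0.0047500)^−180) = $2,114.86.
Lender B: monthly rate = 4.45%/12 = 0.0037083; payment = 255,500 × 0.0037083 / (1 − (1+0.0037083)^−180) = $1,948.04.
Monthly savings = $2,114.86 − $1,948.04 = $166.82.
Break-even = $2,555.00 / $166.82 = 15.32 → 16 months.

16 months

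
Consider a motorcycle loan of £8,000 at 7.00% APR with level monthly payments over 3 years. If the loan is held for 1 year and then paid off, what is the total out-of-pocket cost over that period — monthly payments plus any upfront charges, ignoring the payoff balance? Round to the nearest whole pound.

£2,964

At 7.00% the monthly rate is 0.0058333, so the payment is 8,000 × 0.0058333 / (1 − 1.0058333^−36) = £247.02.
Total outlay = 12 × £247.02 = £2,964.24.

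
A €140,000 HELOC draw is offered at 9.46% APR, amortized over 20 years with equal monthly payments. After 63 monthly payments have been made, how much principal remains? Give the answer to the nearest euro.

€123,953

With monthly rate i = 9.46%/12 = 0.0078833, the balance after k of n payments is P · [(1+i)^n − (1+i)^k] / [(1+i)^n − 1].
(1+0.0078833)^240 = 6.58359751 and (1+0.0078833)^63 = 1.64001043, so the balance is 140,000 × (6.58359751 − 1.64001043) / (6.58359751 − 1) = €123,952.74.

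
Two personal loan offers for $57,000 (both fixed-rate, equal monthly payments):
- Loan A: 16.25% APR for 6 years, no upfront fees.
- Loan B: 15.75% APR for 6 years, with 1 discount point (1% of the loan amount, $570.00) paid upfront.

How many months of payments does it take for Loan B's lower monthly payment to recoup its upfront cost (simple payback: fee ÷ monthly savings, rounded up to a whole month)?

Loan A: monthly rate = 16.25%/12 = 0.0135417; payment = 57,000 × 0.0135417 / (1 − (1+0.0135417)^−72) = $1,244.29.
Loan B: monthly rate = 15.75%/12 = 0.0131250; payment = 57,000 × 0.0131250 / (1 − (1+0.0131250)^−72) = $1,228.60.
Monthly savings = $1,244.29 − $1,228.60 = $15.69.
Break-even = $570.00 / $15.69 = 36.33 → 37 months.

37 months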